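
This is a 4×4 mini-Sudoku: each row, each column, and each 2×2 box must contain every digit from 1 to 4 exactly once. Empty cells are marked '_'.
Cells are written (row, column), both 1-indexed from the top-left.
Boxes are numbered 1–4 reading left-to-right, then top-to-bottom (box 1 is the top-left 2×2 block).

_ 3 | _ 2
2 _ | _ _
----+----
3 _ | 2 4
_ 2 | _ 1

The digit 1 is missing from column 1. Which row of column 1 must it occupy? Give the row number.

1

Consider where 1 can go in column 1.
(4,1) is out (row 4 already has a 1).
So the only cell in column 1 that can hold 1 is (1,1).
That is row 1.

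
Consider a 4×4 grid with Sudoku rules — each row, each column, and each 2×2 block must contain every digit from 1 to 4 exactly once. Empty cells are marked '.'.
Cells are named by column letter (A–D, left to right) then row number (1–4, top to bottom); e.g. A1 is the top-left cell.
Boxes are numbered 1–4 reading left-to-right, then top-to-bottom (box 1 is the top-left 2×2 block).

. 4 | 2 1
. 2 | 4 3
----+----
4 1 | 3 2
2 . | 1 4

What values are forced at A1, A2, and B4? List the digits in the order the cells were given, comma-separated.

3,1,3

For A1:
  Row 1 already contains {1, 2, 4}.
  Column A already contains {2, 4}.
  Its 2×2 block (box 1) already contains {2, 4}.
  The only value from 1–4 not eliminated is 3, so A1 = 3.
For A2:
  Row 2 already contains {2, 3, 4}.
  Column A already contains {2, 4}.
  Its 2×2 block (box 1) already contains {2, 4}.
  The only value from 1–4 not eliminated is 1, so A2 = 1.
For B4:
  Row 4 already contains {1, 2, 4}.
  Column B already contains {1, 2, 4}.
  Its 2×2 block (box 3) already contains {1, 2, 4}.
  The only value from 1–4 not eliminated is 3, so B4 = 3.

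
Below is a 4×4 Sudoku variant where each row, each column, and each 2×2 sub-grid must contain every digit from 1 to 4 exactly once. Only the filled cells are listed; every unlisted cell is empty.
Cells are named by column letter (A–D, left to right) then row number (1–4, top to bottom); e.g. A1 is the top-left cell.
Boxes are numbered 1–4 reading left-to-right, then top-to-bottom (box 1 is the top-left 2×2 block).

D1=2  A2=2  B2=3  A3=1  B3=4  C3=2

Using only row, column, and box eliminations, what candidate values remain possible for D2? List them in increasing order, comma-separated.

Row 2 already contains {2, 3}.
Column D already contains {2}.
Its 2×2 block (box 2) already contains {2}.
Removing those from 1–4 leaves {1, 4} as the candidates for D2.

1,4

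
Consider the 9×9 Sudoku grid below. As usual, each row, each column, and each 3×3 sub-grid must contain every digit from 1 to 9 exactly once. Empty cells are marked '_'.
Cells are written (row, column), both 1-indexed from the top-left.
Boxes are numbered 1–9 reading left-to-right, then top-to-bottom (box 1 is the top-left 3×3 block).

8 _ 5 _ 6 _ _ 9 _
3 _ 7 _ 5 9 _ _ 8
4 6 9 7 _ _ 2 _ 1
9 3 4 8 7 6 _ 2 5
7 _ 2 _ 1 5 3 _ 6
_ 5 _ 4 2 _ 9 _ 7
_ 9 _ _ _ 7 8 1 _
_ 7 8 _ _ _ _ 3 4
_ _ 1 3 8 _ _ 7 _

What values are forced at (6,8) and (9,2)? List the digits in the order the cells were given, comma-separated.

For (6,8):
  Row 6 already contains {2, 4, 5, 7, 9}.
  Column 8 already contains {1, 2, 3, 7, 9}.
  Its 3×3 block (box 6) already contains {2, 3, 5, 6, 7, 9}.
  The only value from 1–9 not eliminated is 8, so (6,8) = 8.
For (9,2):
  Consider where 4 can go in box 7.
  (7,1) is out (column 1 already has a 4).
  (7,3) is out (column 3 already has a 4).
  (8,1) is out (row 8 already has a 4).
  (9,1) is out (column 1 already has a 4).
  So the only cell in box 7 that can hold 4 is (9,2).
  So (9,2) = 4.

8,4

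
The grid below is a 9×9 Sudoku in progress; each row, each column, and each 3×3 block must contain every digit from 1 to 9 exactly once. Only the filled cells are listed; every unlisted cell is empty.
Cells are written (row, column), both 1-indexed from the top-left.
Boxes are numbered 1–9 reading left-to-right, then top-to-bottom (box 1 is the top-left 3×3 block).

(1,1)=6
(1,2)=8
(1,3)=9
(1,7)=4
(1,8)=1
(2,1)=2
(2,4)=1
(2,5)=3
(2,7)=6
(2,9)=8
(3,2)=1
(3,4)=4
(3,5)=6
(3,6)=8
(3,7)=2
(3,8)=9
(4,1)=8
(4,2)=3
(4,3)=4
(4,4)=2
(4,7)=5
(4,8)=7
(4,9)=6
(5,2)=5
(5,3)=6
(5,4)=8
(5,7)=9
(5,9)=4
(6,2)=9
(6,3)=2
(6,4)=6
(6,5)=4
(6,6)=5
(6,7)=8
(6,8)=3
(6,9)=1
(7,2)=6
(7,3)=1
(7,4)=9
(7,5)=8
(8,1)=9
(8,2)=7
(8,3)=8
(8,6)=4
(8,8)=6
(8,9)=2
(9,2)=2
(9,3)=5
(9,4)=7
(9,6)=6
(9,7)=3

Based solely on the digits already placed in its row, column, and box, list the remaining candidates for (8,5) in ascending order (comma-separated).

Row 8 already contains {2, 4, 6, 7, 8, 9}.
Column 5 already contains {3, 4, 6, 8}.
Its 3×3 block (box 8) already contains {4, 6, 7, 8, 9}.
Removing those from 1–9 leaves {1, 5} as the candidates for (8,5).

1,5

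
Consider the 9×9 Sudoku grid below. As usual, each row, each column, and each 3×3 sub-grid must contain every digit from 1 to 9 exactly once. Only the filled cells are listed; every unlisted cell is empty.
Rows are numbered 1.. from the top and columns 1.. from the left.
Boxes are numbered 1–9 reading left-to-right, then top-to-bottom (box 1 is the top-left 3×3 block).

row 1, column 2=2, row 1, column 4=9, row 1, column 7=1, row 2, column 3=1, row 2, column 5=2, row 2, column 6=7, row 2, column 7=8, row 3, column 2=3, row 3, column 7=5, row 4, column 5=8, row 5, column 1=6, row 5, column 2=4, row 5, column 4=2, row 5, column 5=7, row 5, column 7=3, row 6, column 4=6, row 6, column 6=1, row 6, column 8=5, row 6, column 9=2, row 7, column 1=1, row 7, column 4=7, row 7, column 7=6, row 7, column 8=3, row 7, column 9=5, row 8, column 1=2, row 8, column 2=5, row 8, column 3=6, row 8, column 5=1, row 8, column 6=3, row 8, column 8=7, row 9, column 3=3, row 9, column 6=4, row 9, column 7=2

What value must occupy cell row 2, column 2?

6

Cell row 2, column 2 itself could take any of {6, 9} by direct elimination.
Consider where 6 can go in box 1.
row 1, column 1 is out (column 1 already has a 6).
row 1, column 3 is out (column 3 already has a 6).
row 2, column 1 is out (column 1 already has a 6).
row 3, column 1 is out (column 1 already has a 6).
row 3, column 3 is out (column 3 already has a 6).
So the only cell in box 1 that can hold 6 is row 2, column 2.
Therefore row 2, column 2 = 6.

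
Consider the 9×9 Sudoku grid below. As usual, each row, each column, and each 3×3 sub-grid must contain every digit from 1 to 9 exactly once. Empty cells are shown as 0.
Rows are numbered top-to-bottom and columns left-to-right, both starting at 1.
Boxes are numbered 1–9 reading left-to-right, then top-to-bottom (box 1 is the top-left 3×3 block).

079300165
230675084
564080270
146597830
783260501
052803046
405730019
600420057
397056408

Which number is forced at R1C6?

Cell R1C6 itself could take any of {2, 4} by direct elimination.
Consider where 2 can go in column 6.
R3C6 is out (row 3 already has a 2).
R5C6 is out (row 5 already has a 2).
R7C6 is out (box 8 already has a 2).
R8C6 is out (row 8 already has a 2).
So the only cell in column 6 that can hold 2 is R1C6.
Therefore R1C6 = 2.

2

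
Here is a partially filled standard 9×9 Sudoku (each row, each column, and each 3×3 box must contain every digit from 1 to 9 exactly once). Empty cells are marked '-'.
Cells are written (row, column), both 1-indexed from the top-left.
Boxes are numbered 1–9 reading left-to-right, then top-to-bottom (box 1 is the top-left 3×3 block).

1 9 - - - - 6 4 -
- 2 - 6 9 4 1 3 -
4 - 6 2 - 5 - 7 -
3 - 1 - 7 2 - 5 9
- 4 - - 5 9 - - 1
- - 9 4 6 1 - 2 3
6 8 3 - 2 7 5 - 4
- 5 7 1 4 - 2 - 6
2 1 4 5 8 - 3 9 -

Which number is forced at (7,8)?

Row 7 already contains {2, 3, 4, 5, 6, 7, 8}.
Column 8 already contains {2, 3, 4, 5, 7, 9}.
Its 3×3 block (box 9) already contains {2, 3, 4, 5, 6, 9}.
The only value from 1–9 not eliminated is 1, so (7,8) = 1.

1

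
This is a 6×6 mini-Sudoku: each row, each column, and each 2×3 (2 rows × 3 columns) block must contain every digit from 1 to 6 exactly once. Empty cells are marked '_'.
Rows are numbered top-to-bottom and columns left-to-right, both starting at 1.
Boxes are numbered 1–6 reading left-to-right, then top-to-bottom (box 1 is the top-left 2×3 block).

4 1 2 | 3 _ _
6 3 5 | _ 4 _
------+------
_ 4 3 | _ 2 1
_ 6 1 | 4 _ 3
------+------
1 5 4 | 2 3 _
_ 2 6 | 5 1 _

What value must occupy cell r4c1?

2

Cell r4c1 itself could take any of {2, 5} by direct elimination.
Consider where 2 can go in column 1.
r3c1 is out (row 3 already has a 2).
r6c1 is out (row 6 already has a 2).
So the only cell in column 1 that can hold 2 is r4c1.
Therefore r4c1 = 2.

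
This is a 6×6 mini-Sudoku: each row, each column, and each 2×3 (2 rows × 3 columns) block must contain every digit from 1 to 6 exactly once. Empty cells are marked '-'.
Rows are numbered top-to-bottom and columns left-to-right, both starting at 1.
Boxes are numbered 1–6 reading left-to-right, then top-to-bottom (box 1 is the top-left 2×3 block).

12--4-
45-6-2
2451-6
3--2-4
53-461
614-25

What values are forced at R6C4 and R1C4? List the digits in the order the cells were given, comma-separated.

3,5

For R6C4:
  Row 6 already contains {1, 2, 4, 5, 6}.
  Column 4 already contains {1, 2, 4, 6}.
  Its 2×3 block (box 6) already contains {1, 2, 4, 5, 6}.
  The only value from 1–6 not eliminated is 3, so R6C4 = 3.
For R1C4:
  Consider where 5 can go in row 1.
  R1C3 is out (column 3 already has a 5).
  R1C6 is out (column 6 already has a 5).
  So the only cell in row 1 that can hold 5 is R1C4.
  So R1C4 = 5.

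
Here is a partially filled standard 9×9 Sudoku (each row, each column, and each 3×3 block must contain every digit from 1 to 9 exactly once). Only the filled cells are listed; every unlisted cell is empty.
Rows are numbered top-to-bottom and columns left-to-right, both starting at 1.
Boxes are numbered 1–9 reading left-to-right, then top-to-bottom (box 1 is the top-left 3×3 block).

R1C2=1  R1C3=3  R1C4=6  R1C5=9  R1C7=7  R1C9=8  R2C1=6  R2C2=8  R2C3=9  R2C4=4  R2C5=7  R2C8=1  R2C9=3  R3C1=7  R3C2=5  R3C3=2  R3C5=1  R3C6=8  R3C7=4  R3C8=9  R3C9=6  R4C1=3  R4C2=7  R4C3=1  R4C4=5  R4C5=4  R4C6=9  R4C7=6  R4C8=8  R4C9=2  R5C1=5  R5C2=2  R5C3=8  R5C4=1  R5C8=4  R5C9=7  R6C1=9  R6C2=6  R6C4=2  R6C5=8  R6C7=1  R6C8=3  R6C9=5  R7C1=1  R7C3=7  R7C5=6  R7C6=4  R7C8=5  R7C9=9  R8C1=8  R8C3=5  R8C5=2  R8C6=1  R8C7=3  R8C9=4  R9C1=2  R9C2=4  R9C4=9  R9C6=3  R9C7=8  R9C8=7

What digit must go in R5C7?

Row 5 already contains {1, 2, 4, 5, 7, 8}.
Column 7 already contains {1, 3, 4, 6, 7, 8}.
Its 3×3 block (box 6) already contains {1, 2, 3, 4, 5, 6, 7, 8}.
The only value from 1–9 not eliminated is 9, so R5C7 = 9.

9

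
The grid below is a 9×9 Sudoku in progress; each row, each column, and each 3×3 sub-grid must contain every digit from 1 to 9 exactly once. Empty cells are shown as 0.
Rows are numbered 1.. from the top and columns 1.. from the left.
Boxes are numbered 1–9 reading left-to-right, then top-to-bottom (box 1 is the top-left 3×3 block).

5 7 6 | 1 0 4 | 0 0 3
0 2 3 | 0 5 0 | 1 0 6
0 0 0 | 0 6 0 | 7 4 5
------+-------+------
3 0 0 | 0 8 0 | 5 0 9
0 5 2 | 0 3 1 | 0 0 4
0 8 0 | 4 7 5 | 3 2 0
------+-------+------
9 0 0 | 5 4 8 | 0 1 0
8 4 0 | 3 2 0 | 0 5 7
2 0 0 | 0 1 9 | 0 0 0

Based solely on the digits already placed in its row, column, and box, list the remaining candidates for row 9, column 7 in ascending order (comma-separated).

Row 9 already contains {1, 2, 9}.
Column 7 already contains {1, 3, 5, 7}.
Its 3×3 block (box 9) already contains {1, 5, 7}.
Removing those from 1–9 leaves {4, 6, 8} as the candidates for row 9, column 7.

4,6,8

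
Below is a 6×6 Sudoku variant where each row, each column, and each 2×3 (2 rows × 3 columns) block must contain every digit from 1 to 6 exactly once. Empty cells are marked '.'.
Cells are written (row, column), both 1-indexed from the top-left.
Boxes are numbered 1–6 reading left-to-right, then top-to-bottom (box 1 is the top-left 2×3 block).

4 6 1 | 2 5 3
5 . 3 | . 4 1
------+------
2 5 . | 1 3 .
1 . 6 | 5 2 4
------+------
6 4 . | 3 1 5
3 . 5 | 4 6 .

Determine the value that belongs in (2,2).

2

Row 2 already contains {1, 3, 4, 5}.
Column 2 already contains {4, 5, 6}.
Its 2×3 block (box 1) already contains {1, 3, 4, 5, 6}.
The only value from 1–6 not eliminated is 2, so (2,2) = 2.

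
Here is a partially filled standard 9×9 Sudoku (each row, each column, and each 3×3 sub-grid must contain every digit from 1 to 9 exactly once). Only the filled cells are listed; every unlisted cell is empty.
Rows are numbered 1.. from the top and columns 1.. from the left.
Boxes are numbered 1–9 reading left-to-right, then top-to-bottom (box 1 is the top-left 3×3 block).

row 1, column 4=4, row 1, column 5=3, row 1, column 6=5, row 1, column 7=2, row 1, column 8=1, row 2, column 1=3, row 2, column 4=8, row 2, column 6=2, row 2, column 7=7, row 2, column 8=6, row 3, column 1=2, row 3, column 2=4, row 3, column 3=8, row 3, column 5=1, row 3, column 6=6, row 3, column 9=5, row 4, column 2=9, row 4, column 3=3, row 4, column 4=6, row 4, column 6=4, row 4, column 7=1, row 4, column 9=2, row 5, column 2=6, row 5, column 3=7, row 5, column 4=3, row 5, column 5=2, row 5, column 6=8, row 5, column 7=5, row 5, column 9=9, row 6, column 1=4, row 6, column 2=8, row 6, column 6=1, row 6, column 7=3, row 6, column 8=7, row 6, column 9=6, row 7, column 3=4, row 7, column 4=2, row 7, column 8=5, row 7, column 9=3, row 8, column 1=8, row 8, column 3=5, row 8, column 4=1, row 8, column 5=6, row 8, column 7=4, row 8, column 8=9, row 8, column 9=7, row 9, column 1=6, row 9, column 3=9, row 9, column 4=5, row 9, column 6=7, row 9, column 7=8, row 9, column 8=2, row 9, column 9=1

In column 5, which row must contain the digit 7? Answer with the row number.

4

Consider where 7 can go in column 5.
row 2, column 5 is out (row 2 already has a 7).
row 6, column 5 is out (row 6 already has a 7).
row 7, column 5 is out (box 8 already has a 7).
row 9, column 5 is out (row 9 already has a 7).
So the only cell in column 5 that can hold 7 is row 4, column 5.
That is row 4.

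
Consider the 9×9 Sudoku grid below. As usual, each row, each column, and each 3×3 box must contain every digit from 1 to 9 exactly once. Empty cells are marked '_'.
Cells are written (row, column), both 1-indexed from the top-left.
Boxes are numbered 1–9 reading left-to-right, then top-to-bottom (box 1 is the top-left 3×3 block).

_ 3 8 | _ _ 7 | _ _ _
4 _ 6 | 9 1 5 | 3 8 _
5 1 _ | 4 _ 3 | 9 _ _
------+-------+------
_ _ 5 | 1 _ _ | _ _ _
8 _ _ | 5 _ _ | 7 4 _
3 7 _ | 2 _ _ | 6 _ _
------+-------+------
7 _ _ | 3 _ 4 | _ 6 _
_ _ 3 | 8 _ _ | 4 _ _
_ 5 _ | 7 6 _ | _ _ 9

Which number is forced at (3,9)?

6

Cell (3,9) itself could take any of {2, 6, 7} by direct elimination.
Consider where 6 can go in row 3.
(3,3) is out (column 3 already has a 6).
(3,5) is out (column 5 already has a 6).
(3,8) is out (column 8 already has a 6).
So the only cell in row 3 that can hold 6 is (3,9).
Therefore (3,9) = 6.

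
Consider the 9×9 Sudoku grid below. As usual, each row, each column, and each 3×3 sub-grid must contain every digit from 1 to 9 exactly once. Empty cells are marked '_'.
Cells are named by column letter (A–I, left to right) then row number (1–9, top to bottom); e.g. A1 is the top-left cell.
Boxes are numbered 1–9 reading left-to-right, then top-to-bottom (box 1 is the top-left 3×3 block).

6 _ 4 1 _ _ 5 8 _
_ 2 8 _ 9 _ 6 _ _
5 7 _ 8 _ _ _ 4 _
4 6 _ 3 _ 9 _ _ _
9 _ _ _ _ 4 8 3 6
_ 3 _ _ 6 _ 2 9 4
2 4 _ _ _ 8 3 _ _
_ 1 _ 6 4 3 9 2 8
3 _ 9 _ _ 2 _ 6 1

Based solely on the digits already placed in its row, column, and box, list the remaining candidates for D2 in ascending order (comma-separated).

Row 2 already contains {2, 6, 8, 9}.
Column D already contains {1, 3, 6, 8}.
Its 3×3 block (box 2) already contains {1, 8, 9}.
Removing those from 1–9 leaves {4, 5, 7} as the candidates for D2.

4,5,7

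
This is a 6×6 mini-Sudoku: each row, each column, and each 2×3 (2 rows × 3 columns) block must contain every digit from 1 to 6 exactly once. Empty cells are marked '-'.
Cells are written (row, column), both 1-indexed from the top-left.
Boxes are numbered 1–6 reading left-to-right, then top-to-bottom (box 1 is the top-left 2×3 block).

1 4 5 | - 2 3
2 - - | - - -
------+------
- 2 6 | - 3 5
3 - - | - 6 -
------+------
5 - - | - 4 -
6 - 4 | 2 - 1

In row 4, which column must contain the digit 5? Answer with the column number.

2

Consider where 5 can go in row 4.
(4,3) is out (column 3 already has a 5).
(4,4) is out (box 4 already has a 5).
(4,6) is out (column 6 already has a 5).
So the only cell in row 4 that can hold 5 is (4,2).
That is column 2.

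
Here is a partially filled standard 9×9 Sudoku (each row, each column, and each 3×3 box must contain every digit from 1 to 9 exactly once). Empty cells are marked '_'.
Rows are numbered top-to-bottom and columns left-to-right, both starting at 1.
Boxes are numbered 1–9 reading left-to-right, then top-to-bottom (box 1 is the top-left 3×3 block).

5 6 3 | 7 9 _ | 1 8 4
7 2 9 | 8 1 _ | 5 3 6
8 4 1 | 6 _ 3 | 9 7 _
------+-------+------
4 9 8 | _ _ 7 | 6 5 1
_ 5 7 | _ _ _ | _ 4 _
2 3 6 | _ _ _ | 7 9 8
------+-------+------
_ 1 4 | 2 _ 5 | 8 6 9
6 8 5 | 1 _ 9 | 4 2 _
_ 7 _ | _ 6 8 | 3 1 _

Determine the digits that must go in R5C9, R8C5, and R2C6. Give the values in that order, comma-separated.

For R5C9:
  Consider where 3 can go in column 9.
  R3C9 is out (row 3 already has a 3).
  R8C9 is out (box 9 already has a 3).
  R9C9 is out (row 9 already has a 3).
  So the only cell in column 9 that can hold 3 is R5C9.
  So R5C9 = 3.
For R8C5:
  Consider where 3 can go in row 8.
  R8C9 is out (box 9 already has a 3).
  So the only cell in row 8 that can hold 3 is R8C5.
  So R8C5 = 3.
For R2C6:
  Row 2 already contains {1, 2, 3, 5, 6, 7, 8, 9}.
  Column 6 already contains {3, 5, 7, 8, 9}.
  Its 3×3 block (box 2) already contains {1, 3, 6, 7, 8, 9}.
  The only value from 1–9 not eliminated is 4, so R2C6 = 4.

3,3,4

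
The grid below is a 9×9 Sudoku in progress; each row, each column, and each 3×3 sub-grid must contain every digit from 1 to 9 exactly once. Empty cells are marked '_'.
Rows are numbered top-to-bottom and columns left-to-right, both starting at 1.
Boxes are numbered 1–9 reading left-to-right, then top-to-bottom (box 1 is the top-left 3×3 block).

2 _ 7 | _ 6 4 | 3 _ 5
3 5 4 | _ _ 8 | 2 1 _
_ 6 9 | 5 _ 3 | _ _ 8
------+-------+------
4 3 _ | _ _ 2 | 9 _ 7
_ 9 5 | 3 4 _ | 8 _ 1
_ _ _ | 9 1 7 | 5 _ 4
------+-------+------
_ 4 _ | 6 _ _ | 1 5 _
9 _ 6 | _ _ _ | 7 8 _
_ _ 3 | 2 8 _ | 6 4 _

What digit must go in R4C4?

Row 4 already contains {2, 3, 4, 7, 9}.
Column 4 already contains {2, 3, 5, 6, 9}.
Its 3×3 block (box 5) already contains {1, 2, 3, 4, 7, 9}.
The only value from 1–9 not eliminated is 8, so R4C4 = 8.

8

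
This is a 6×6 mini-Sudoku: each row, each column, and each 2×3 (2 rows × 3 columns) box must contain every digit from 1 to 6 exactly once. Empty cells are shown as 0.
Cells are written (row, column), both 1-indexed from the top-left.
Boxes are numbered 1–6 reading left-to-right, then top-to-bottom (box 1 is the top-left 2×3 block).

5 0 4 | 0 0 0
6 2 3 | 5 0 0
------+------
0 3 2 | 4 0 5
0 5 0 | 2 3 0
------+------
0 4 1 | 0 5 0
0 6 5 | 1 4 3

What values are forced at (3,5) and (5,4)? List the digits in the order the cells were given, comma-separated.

6,6

For (3,5):
  Consider where 6 can go in row 3.
  (3,1) is out (column 1 already has a 6).
  So the only cell in row 3 that can hold 6 is (3,5).
  So (3,5) = 6.
For (5,4):
  Row 5 already contains {1, 4, 5}.
  Column 4 already contains {1, 2, 4, 5}.
  Its 2×3 block (box 6) already contains {1, 3, 4, 5}.
  The only value from 1–6 not eliminated is 6, so (5,4) = 6.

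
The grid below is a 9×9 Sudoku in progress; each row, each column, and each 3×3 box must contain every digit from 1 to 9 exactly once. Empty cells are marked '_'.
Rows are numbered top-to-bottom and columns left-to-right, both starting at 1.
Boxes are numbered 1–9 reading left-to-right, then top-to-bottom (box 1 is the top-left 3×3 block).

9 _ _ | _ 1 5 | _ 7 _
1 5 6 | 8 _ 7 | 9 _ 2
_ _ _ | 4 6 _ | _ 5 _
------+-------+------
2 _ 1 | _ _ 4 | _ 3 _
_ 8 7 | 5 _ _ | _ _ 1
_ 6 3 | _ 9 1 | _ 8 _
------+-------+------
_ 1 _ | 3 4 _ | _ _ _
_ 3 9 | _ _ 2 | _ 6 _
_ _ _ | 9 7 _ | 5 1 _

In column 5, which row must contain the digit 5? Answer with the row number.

8

Consider where 5 can go in column 5.
r2c5 is out (row 2 already has a 5).
r4c5 is out (box 5 already has a 5).
r5c5 is out (row 5 already has a 5).
So the only cell in column 5 that can hold 5 is r8c5.
That is row 8.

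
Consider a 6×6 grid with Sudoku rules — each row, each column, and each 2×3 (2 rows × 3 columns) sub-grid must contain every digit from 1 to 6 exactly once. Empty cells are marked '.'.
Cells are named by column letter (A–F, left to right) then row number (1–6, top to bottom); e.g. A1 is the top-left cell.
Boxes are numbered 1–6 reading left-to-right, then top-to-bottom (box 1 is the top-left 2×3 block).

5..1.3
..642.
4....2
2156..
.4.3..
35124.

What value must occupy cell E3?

1

Cell E3 itself could take any of {1, 3, 5} by direct elimination.
Consider where 1 can go in box 4.
D3 is out (column D already has a 1).
E4 is out (row 4 already has a 1).
F4 is out (row 4 already has a 1).
So the only cell in box 4 that can hold 1 is E3.
Therefore E3 = 1.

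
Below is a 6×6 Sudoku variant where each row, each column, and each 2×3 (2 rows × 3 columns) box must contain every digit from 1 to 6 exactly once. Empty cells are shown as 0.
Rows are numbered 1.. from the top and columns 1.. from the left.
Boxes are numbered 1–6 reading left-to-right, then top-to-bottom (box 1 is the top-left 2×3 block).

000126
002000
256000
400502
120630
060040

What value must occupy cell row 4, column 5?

6

Cell row 4, column 5 itself could take any of {1, 6} by direct elimination.
Consider where 6 can go in box 4.
row 3, column 4 is out (row 3 already has a 6).
row 3, column 5 is out (row 3 already has a 6).
row 3, column 6 is out (row 3 already has a 6).
So the only cell in box 4 that can hold 6 is row 4, column 5.
Therefore row 4, column 5 = 6.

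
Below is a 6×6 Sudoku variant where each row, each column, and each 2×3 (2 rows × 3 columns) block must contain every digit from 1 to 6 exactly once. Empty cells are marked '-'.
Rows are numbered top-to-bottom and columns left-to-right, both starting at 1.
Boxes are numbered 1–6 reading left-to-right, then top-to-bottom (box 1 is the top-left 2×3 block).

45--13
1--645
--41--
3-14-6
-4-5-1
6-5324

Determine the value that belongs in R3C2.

Cell R3C2 itself could take any of {2, 6} by direct elimination.
Consider where 6 can go in box 3.
R3C1 is out (column 1 already has a 6).
R4C2 is out (row 4 already has a 6).
So the only cell in box 3 that can hold 6 is R3C2.
Therefore R3C2 = 6.

6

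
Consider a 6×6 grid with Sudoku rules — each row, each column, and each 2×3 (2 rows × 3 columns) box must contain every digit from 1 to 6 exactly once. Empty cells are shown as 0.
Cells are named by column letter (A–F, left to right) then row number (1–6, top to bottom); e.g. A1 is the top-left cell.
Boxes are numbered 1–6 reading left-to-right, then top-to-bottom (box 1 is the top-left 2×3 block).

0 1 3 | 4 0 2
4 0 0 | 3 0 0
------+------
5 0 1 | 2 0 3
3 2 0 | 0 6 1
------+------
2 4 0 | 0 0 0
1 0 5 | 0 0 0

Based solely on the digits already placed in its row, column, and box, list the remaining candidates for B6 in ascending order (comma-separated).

Row 6 already contains {1, 5}.
Column B already contains {1, 2, 4}.
Its 2×3 block (box 5) already contains {1, 2, 4, 5}.
Removing those from 1–6 leaves {3, 6} as the candidates for B6.

3,6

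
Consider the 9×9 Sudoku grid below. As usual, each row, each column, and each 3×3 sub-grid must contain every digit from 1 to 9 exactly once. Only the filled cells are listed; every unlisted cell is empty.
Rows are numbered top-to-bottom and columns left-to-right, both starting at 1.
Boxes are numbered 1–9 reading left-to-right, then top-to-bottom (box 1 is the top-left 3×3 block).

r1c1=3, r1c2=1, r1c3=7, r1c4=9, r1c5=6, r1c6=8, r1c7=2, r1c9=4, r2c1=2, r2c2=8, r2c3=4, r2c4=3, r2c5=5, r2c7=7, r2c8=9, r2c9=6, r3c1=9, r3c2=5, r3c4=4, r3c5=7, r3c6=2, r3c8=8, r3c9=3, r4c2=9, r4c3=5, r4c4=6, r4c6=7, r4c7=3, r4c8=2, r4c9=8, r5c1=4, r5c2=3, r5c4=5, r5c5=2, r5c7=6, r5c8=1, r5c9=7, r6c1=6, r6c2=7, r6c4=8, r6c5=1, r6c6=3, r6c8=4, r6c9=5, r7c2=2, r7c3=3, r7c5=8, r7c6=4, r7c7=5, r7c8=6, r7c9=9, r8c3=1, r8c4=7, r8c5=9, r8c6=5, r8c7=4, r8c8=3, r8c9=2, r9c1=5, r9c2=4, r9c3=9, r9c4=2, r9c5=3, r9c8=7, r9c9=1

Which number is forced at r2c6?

1

Row 2 already contains {2, 3, 4, 5, 6, 7, 8, 9}.
Column 6 already contains {2, 3, 4, 5, 7, 8}.
Its 3×3 block (box 2) already contains {2, 3, 4, 5, 6, 7, 8, 9}.
The only value from 1–9 not eliminated is 1, so r2c6 = 1.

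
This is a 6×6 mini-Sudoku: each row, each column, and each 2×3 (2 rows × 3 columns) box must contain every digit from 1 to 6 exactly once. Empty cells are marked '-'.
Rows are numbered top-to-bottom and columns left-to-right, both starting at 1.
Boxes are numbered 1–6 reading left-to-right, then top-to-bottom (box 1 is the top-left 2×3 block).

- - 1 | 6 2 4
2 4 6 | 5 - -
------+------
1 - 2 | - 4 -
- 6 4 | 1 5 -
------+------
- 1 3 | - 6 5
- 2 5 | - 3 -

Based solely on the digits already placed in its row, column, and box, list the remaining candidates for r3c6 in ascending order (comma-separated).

3,6

Row 3 already contains {1, 2, 4}.
Column 6 already contains {4, 5}.
Its 2×3 block (box 4) already contains {1, 4, 5}.
Removing those from 1–6 leaves {3, 6} as the candidates for r3c6.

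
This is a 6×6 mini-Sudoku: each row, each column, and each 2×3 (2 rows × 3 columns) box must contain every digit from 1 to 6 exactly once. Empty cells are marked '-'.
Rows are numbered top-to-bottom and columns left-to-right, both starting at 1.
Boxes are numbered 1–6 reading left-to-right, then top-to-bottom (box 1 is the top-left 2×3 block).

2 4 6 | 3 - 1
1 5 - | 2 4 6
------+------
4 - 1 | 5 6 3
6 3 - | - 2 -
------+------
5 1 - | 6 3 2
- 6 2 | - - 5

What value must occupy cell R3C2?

2

Row 3 already contains {1, 3, 4, 5, 6}.
Column 2 already contains {1, 3, 4, 5, 6}.
Its 2×3 block (box 3) already contains {1, 3, 4, 6}.
The only value from 1–6 not eliminated is 2, so R3C2 = 2.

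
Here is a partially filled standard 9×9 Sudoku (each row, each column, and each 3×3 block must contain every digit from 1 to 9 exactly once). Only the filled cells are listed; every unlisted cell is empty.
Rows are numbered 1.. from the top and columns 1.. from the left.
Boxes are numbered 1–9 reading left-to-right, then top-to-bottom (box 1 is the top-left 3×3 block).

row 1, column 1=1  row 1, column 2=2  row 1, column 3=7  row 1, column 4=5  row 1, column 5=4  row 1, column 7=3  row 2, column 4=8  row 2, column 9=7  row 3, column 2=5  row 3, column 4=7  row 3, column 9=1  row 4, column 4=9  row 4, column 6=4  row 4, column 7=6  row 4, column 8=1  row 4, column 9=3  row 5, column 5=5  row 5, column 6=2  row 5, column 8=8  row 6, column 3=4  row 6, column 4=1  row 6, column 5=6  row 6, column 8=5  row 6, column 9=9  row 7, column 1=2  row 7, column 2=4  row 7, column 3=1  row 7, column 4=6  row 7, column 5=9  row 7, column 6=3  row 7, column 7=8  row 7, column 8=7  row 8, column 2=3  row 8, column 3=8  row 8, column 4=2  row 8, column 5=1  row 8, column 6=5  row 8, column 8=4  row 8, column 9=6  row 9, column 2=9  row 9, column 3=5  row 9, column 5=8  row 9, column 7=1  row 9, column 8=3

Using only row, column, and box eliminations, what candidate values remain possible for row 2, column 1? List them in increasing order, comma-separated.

3,4,6,9

Row 2 already contains {7, 8}.
Column 1 already contains {1, 2}.
Its 3×3 block (box 1) already contains {1, 2, 5, 7}.
Removing those from 1–9 leaves {3, 4, 6, 9} as the candidates for row 2, column 1.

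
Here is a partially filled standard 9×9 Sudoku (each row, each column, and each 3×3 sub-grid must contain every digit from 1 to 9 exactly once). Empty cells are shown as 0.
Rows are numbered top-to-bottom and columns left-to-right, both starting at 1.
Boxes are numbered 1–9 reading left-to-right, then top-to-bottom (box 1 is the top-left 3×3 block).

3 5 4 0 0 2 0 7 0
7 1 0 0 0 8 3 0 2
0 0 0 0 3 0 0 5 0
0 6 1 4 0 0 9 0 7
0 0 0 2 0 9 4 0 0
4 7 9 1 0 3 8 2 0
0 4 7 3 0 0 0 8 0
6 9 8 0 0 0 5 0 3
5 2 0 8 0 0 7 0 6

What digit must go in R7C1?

1

Row 7 already contains {3, 4, 7, 8}.
Column 1 already contains {3, 4, 5, 6, 7}.
Its 3×3 block (box 7) already contains {2, 4, 5, 6, 7, 8, 9}.
The only value from 1–9 not eliminated is 1, so R7C1 = 1.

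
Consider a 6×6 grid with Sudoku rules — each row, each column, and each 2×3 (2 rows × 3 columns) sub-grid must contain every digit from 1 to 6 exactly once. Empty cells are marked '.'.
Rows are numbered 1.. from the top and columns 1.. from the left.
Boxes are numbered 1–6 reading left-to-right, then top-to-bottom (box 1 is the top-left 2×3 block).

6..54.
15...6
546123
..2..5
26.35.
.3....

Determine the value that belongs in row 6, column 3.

Cell row 6, column 3 itself could take any of {1, 4, 5} by direct elimination.
Consider where 5 can go in column 3.
row 1, column 3 is out (row 1 already has a 5).
row 2, column 3 is out (row 2 already has a 5).
row 5, column 3 is out (row 5 already has a 5).
So the only cell in column 3 that can hold 5 is row 6, column 3.
Therefore row 6, column 3 = 5.

5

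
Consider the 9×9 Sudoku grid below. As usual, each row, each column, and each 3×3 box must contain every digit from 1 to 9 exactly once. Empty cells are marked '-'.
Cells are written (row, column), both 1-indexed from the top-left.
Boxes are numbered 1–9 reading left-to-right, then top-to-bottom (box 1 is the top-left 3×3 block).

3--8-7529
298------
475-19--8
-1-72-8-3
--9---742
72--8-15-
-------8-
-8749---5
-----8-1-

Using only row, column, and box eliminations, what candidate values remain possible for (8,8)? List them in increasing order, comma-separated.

Row 8 already contains {4, 5, 7, 8, 9}.
Column 8 already contains {1, 2, 4, 5, 8}.
Its 3×3 block (box 9) already contains {1, 5, 8}.
Removing those from 1–9 leaves {3, 6} as the candidates for (8,8).

3,6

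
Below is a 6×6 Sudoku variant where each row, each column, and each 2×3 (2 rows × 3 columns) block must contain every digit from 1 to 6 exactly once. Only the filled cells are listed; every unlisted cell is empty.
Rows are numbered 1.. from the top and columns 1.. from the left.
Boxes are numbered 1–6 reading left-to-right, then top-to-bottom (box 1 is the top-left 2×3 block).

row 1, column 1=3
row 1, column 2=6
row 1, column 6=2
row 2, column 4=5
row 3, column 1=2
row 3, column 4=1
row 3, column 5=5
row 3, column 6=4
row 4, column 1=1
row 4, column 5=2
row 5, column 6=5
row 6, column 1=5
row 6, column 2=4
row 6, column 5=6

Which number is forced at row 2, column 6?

Cell row 2, column 6 itself could take any of {1, 3, 6} by direct elimination.
Consider where 6 can go in box 2.
row 1, column 4 is out (row 1 already has a 6).
row 1, column 5 is out (row 1 already has a 6).
row 2, column 5 is out (column 5 already has a 6).
So the only cell in box 2 that can hold 6 is row 2, column 6.
Therefore row 2, column 6 = 6.

6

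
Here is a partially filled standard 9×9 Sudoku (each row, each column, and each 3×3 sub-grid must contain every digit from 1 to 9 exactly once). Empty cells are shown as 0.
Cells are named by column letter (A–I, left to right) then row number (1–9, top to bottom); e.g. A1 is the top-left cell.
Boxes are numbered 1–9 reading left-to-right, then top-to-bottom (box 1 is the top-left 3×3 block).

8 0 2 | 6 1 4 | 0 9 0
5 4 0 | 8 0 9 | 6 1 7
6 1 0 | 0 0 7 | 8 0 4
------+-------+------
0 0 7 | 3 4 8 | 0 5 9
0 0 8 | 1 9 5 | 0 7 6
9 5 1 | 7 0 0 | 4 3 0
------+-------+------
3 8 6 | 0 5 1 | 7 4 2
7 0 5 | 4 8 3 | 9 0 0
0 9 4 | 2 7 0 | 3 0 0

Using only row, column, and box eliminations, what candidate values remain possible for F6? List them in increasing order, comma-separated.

2,6

Row 6 already contains {1, 3, 4, 5, 7, 9}.
Column F already contains {1, 3, 4, 5, 7, 8, 9}.
Its 3×3 block (box 5) already contains {1, 3, 4, 5, 7, 8, 9}.
Removing those from 1–9 leaves {2, 6} as the candidates for F6.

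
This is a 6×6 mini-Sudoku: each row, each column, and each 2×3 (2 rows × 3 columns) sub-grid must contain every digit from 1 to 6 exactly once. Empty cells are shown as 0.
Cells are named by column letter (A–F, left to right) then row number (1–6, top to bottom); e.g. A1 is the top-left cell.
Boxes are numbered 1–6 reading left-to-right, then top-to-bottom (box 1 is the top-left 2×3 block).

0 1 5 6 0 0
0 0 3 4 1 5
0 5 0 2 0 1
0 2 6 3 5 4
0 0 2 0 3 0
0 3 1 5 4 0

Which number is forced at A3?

Cell A3 itself could take any of {3, 4} by direct elimination.
Consider where 3 can go in box 3.
C3 is out (column C already has a 3).
A4 is out (row 4 already has a 3).
So the only cell in box 3 that can hold 3 is A3.
Therefore A3 = 3.

3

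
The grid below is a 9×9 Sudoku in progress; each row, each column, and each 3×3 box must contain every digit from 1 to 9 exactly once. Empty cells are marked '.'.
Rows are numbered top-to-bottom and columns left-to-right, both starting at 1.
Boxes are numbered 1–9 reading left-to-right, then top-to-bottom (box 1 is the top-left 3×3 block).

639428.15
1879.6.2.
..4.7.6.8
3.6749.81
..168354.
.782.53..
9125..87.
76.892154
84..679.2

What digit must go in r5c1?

2

Row 5 already contains {1, 3, 4, 5, 6, 8}.
Column 1 already contains {1, 3, 6, 7, 8, 9}.
Its 3×3 block (box 4) already contains {1, 3, 6, 7, 8}.
The only value from 1–9 not eliminated is 2, so r5c1 = 2.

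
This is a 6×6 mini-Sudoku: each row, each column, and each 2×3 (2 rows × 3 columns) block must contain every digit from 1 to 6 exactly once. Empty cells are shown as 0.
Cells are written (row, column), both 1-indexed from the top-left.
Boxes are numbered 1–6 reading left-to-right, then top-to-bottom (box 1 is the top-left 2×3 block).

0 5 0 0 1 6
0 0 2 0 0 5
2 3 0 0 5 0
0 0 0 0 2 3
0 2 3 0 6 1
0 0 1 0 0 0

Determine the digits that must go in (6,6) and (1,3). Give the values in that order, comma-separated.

2,4

For (6,6):
  Consider where 2 can go in column 6.
  (3,6) is out (row 3 already has a 2).
  So the only cell in column 6 that can hold 2 is (6,6).
  So (6,6) = 2.
For (1,3):
  Row 1 already contains {1, 5, 6}.
  Column 3 already contains {1, 2, 3}.
  Its 2×3 block (box 1) already contains {2, 5}.
  The only value from 1–6 not eliminated is 4, so (1,3) = 4.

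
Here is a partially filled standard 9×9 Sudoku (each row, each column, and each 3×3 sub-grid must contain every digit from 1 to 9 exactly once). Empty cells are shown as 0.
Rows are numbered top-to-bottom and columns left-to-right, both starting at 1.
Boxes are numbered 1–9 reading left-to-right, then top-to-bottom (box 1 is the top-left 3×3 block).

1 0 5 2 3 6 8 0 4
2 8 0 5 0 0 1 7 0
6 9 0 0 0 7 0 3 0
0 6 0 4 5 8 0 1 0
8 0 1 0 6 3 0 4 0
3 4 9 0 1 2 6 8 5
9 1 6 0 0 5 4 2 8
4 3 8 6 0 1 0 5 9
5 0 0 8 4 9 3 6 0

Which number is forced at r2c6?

Row 2 already contains {1, 2, 5, 7, 8}.
Column 6 already contains {1, 2, 3, 5, 6, 7, 8, 9}.
Its 3×3 block (box 2) already contains {2, 3, 5, 6, 7}.
The only value from 1–9 not eliminated is 4, so r2c6 = 4.

4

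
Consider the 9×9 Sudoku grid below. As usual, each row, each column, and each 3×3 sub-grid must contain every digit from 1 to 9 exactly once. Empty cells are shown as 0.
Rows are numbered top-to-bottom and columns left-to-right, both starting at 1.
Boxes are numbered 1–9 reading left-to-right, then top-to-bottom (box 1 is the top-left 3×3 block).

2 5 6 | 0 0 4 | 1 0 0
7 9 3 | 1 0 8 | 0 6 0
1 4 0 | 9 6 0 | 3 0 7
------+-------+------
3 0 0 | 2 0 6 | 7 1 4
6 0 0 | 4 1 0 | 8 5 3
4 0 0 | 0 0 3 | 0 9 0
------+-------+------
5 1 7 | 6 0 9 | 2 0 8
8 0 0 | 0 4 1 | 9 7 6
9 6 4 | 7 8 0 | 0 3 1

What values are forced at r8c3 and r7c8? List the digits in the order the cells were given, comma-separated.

2,4

For r8c3:
  Row 8 already contains {1, 4, 6, 7, 8, 9}.
  Column 3 already contains {3, 4, 6, 7}.
  Its 3×3 block (box 7) already contains {1, 4, 5, 6, 7, 8, 9}.
  The only value from 1–9 not eliminated is 2, so r8c3 = 2.
For r7c8:
  Row 7 already contains {1, 2, 5, 6, 7, 8, 9}.
  Column 8 already contains {1, 3, 5, 6, 7, 9}.
  Its 3×3 block (box 9) already contains {1, 2, 3, 6, 7, 8, 9}.
  The only value from 1–9 not eliminated is 4, so r7c8 = 4.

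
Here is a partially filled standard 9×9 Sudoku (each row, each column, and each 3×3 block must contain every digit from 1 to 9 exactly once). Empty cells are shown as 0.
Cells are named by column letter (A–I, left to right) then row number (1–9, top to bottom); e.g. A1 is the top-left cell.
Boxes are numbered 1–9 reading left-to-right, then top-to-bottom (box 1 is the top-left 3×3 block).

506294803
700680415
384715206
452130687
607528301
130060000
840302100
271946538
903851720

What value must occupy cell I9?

Row 9 already contains {1, 2, 3, 5, 7, 8, 9}.
Column I already contains {1, 3, 5, 6, 7, 8}.
Its 3×3 block (box 9) already contains {1, 2, 3, 5, 7, 8}.
The only value from 1–9 not eliminated is 4, so I9 = 4.

4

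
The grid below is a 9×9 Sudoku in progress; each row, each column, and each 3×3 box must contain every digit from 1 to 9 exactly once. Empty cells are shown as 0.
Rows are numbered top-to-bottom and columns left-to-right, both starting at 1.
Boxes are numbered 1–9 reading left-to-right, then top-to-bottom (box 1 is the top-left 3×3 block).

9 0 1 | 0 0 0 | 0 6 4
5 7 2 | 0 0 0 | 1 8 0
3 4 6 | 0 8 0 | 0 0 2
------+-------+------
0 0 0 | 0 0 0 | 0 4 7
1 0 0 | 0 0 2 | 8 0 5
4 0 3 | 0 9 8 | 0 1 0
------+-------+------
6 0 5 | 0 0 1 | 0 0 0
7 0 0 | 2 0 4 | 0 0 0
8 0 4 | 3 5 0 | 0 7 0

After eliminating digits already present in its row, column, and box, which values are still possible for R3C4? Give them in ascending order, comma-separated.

Row 3 already contains {2, 3, 4, 6, 8}.
Column 4 already contains {2, 3}.
Its 3×3 block (box 2) already contains {8}.
Removing those from 1–9 leaves {1, 5, 7, 9} as the candidates for R3C4.

1,5,7,9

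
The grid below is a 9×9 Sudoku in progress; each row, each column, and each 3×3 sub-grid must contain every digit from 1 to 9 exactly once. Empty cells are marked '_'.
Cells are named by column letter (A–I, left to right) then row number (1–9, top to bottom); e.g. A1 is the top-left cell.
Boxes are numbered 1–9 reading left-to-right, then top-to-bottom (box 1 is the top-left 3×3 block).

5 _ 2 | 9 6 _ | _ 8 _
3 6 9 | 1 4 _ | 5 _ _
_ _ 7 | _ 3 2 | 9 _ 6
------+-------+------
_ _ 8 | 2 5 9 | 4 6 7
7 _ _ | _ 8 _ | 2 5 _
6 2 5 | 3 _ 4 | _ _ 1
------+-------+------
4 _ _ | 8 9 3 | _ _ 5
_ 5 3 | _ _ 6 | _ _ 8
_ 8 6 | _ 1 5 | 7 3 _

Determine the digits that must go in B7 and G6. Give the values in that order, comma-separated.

For B7:
  Consider where 7 can go in box 7.
  C7 is out (column C already has a 7).
  A8 is out (column A already has a 7).
  A9 is out (row 9 already has a 7).
  So the only cell in box 7 that can hold 7 is B7.
  So B7 = 7.
For G6:
  Row 6 already contains {1, 2, 3, 4, 5, 6}.
  Column G already contains {2, 4, 5, 7, 9}.
  Its 3×3 block (box 6) already contains {1, 2, 4, 5, 6, 7}.
  The only value from 1–9 not eliminated is 8, so G6 = 8.

7,8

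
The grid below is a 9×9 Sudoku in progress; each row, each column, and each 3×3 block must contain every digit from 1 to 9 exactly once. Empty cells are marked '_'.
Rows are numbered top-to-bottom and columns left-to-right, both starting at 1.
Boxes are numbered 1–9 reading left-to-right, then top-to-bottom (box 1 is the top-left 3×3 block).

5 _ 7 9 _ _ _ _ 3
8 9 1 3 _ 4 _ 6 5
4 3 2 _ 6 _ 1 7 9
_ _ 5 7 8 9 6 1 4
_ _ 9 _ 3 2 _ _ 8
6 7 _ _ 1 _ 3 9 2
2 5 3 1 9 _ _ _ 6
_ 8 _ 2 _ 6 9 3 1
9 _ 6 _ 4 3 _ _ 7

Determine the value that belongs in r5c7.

Cell r5c7 itself could take any of {5, 7} by direct elimination.
Consider where 7 can go in box 6.
r5c8 is out (column 8 already has a 7).
So the only cell in box 6 that can hold 7 is r5c7.
Therefore r5c7 = 7.

7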